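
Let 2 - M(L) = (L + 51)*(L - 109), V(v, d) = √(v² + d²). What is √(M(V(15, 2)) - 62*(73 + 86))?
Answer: √(-4526 + 58*√229) ≈ 60.401*I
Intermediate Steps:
V(v, d) = √(d² + v²)
M(L) = 2 - (-109 + L)*(51 + L) (M(L) = 2 - (L + 51)*(L - 109) = 2 - (51 + L)*(-109 + L) = 2 - (-109 + L)*(51 + L))
√(M(V(15, 2)) - 62*(73 + 86)) = √((5561 - (√(2² + 15²))² + 58*√(2² + 15²)) - 62*(73 + 86)) = √((5561 - (√(4 + 225))² + 58*√(4 + 225)) - 62*159) = √((5561 - (√229)² + 58*√229) - 9858) = √((5561 - 1*229 + 58*√229) - 9858) = √((5561 - 229 + 58*√229) - 9858) = √((5332 + 58*√229) - 9858) = √(-4526 + 58*√229)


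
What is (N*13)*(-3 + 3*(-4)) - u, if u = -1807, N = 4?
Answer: 1027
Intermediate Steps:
(N*13)*(-3 + 3*(-4)) - u = (4*13)*(-3 + 3*(-4)) - 1*(-1807) = 52*(-3 - 12) + 1807 = 52*(-15) + 1807 = -780 + 1807 = 1027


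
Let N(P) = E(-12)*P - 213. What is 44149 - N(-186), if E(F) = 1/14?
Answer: 310627/7 ≈ 44375.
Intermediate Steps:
E(F) = 1/14
N(P) = -213 + P/14 (N(P) = P/14 - 213 = -213 + P/14)
44149 - N(-186) = 44149 - (-213 + (1/14)*(-186)) = 44149 - (-213 - 93/7) = 44149 - 1*(-1584/7) = 44149 + 1584/7 = 310627/7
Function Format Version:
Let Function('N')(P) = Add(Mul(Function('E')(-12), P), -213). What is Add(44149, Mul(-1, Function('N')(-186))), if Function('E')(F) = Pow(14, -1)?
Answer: Rational(310627, 7) ≈ 44375.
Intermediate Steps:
Function('E')(F) = Rational(1, 14)
Function('N')(P) = Add(-213, Mul(Rational(1, 14), P)) (Function('N')(P) = Add(Mul(Rational(1, 14), P), -213) = Add(-213, Mul(Rational(1, 14), P)))
Add(44149, Mul(-1, Function('N')(-186))) = Add(44149, Mul(-1, Add(-213, Mul(Rational(1, 14), -186)))) = Add(44149, Mul(-1, Add(-213, Rational(-93, 7)))) = Add(44149, Mul(-1, Rational(-1584, 7))) = Add(44149, Rational(1584, 7)) = Rational(310627, 7)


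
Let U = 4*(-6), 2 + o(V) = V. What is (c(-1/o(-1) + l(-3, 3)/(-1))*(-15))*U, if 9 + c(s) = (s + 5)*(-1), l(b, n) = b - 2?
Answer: -6960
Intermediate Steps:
o(V) = -2 + V
l(b, n) = -2 + b
U = -24
c(s) = -14 - s (c(s) = -9 + (s + 5)*(-1) = -9 + (5 + s)*(-1) = -9 + (-5 - s) = -14 - s)
(c(-1/o(-1) + l(-3, 3)/(-1))*(-15))*U = ((-14 - (-1/(-2 - 1) + (-2 - 3)/(-1)))*(-15))*(-24) = ((-14 - (-1/(-3) - 5*(-1)))*(-15))*(-24) = ((-14 - (-1*(-⅓) + 5))*(-15))*(-24) = ((-14 - (⅓ + 5))*(-15))*(-24) = ((-14 - 1*16/3)*(-15))*(-24) = ((-14 - 16/3)*(-15))*(-24) = -58/3*(-15)*(-24) = 290*(-24) = -6960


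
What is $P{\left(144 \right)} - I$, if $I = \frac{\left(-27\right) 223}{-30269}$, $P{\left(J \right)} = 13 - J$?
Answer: $- \frac{3971260}{30269} \approx -131.2$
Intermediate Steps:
$I = \frac{6021}{30269}$ ($I = \left(-6021\right) \left(- \frac{1}{30269}\right) = \frac{6021}{30269} \approx 0.19892$)
$P{\left(144 \right)} - I = \left(13 - 144\right) - \frac{6021}{30269} = -131 - \frac{6021}{30269} = - \frac{3971260}{30269}$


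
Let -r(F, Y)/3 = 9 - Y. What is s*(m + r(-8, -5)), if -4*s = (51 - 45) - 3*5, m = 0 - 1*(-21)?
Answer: -189/4 ≈ -47.250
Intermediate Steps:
r(F, Y) = -27 + 3*Y (r(F, Y) = -3*(9 - Y) = -27 + 3*Y)
m = 21 (m = 0 + 21 = 21)
s = 9/4 (s = -((51 - 45) - 3*5)/4 = -(6 - 15)/4 = -¼*(-9) = 9/4 ≈ 2.2500)
s*(m + r(-8, -5)) = 9*(21 + (-27 + 3*(-5)))/4 = 9*(21 + (-27 - 15))/4 = 9*(21 - 42)/4 = (9/4)*(-21) = -189/4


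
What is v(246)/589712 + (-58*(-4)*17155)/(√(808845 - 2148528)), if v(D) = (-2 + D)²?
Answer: 3721/36857 - 3979960*I*√1339683/1339683 ≈ 0.10096 - 3438.6*I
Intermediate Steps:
v(246)/589712 + (-58*(-4)*17155)/(√(808845 - 2148528)) = (-2 + 246)²/589712 + (-58*(-4)*17155)/(√(808845 - 2148528)) = 244²*(1/589712) + (232*17155)/(√(-1339683)) = 59536*(1/589712) + 3979960/((I*√1339683)) = 3721/36857 + 3979960*(-I*√1339683/1339683) = 3721/36857 - 3979960*I*√1339683/1339683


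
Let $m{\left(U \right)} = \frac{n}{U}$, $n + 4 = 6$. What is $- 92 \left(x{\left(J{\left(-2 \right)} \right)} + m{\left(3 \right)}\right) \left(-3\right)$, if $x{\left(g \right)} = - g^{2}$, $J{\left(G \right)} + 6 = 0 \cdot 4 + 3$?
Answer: $-2300$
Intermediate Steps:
$n = 2$ ($n = -4 + 6 = 2$)
$J{\left(G \right)} = -3$ ($J{\left(G \right)} = -6 + \left(0 \cdot 4 + 3\right) = -6 + \left(0 + 3\right) = -6 + 3 = -3$)
$m{\left(U \right)} = \frac{2}{U}$
$- 92 \left(x{\left(J{\left(-2 \right)} \right)} + m{\left(3 \right)}\right) \left(-3\right) = - 92 \left(- \left(-3\right)^{2} + \frac{2}{3}\right) \left(-3\right) = - 92 \left(\left(-1\right) 9 + 2 \cdot \frac{1}{3}\right) \left(-3\right) = - 92 \left(-9 + \frac{2}{3}\right) \left(-3\right) = - 92 \left(\left(- \frac{25}{3}\right) \left(-3\right)\right) = \left(-92\right) 25 = -2300$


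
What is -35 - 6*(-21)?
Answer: 91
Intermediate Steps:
-35 - 6*(-21) = -35 + 126 = 91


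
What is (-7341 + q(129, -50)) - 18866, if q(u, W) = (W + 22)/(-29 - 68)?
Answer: -2542051/97 ≈ -26207.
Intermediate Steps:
q(u, W) = -22/97 - W/97 (q(u, W) = (22 + W)/(-97) = (22 + W)*(-1/97) = -22/97 - W/97)
(-7341 + q(129, -50)) - 18866 = (-7341 + (-22/97 - 1/97*(-50))) - 18866 = (-7341 + (-22/97 + 50/97)) - 18866 = (-7341 + 28/97) - 18866 = -712049/97 - 18866 = -2542051/97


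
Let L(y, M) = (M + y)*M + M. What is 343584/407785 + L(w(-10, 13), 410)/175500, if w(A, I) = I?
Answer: 1311883364/715662675 ≈ 1.8331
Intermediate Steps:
L(y, M) = M + M*(M + y) (L(y, M) = M*(M + y) + M = M + M*(M + y))
343584/407785 + L(w(-10, 13), 410)/175500 = 343584/407785 + (410*(1 + 410 + 13))/175500 = 343584*(1/407785) + (410*424)*(1/175500) = 343584/407785 + 173840*(1/175500) = 343584/407785 + 8692/8775 = 1311883364/715662675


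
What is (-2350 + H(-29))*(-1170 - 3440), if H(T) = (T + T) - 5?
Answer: 11123930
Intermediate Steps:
H(T) = -5 + 2*T (H(T) = 2*T - 5 = -5 + 2*T)
(-2350 + H(-29))*(-1170 - 3440) = (-2350 + (-5 + 2*(-29)))*(-1170 - 3440) = (-2350 + (-5 - 58))*(-4610) = (-2350 - 63)*(-4610) = -2413*(-4610) = 11123930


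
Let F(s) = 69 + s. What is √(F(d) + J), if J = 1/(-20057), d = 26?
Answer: 7*√779936502/20057 ≈ 9.7468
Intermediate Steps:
J = -1/20057 ≈ -4.9858e-5
√(F(d) + J) = √((69 + 26) - 1/20057) = √(95 - 1/20057) = √(1905414/20057) = 7*√779936502/20057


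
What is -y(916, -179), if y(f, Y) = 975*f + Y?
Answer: -892921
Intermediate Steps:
y(f, Y) = Y + 975*f
-y(916, -179) = -(-179 + 975*916) = -(-179 + 893100) = -1*892921 = -892921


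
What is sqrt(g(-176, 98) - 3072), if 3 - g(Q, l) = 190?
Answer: I*sqrt(3259) ≈ 57.088*I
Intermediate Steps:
g(Q, l) = -187 (g(Q, l) = 3 - 1*190 = 3 - 190 = -187)
sqrt(g(-176, 98) - 3072) = sqrt(-187 - 3072) = sqrt(-3259) = I*sqrt(3259)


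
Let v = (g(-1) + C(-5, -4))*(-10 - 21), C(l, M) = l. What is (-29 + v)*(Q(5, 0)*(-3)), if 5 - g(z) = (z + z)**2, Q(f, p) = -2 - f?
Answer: 1995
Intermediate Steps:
g(z) = 5 - 4*z**2 (g(z) = 5 - (z + z)**2 = 5 - (2*z)**2 = 5 - 4*z**2)
v = 124 (v = ((5 - 4*(-1)**2) - 5)*(-10 - 21) = ((5 - 4*1) - 5)*(-31) = ((5 - 4) - 5)*(-31) = (1 - 5)*(-31) = -4*(-31) = 124)
(-29 + v)*(Q(5, 0)*(-3)) = (-29 + 124)*((-2 - 1*5)*(-3)) = 95*((-2 - 5)*(-3)) = 95*(-7*(-3)) = 95*21 = 1995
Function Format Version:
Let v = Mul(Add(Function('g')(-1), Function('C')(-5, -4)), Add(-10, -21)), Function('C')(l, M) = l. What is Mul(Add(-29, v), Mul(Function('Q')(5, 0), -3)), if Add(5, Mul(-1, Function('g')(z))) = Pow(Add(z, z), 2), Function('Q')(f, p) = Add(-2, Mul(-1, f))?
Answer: 1995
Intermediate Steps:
Function('g')(z) = Add(5, Mul(-4, Pow(z, 2))) (Function('g')(z) = Add(5, Mul(-1, Pow(Add(z, z), 2))) = Add(5, Mul(-1, Pow(Mul(2, z), 2))) = Add(5, Mul(-1, Mul(4, Pow(z, 2)))) = Add(5, Mul(-4, Pow(z, 2))))
v = 124 (v = Mul(Add(Add(5, Mul(-4, Pow(-1, 2))), -5), Add(-10, -21)) = Mul(Add(Add(5, Mul(-4, 1)), -5), -31) = Mul(Add(Add(5, -4), -5), -31) = Mul(Add(1, -5), -31) = Mul(-4, -31) = 124)
Mul(Add(-29, v), Mul(Function('Q')(5, 0), -3)) = Mul(Add(-29, 124), Mul(Add(-2, Mul(-1, 5)), -3)) = Mul(95, Mul(Add(-2, -5), -3)) = Mul(95, Mul(-7, -3)) = Mul(95, 21) = 1995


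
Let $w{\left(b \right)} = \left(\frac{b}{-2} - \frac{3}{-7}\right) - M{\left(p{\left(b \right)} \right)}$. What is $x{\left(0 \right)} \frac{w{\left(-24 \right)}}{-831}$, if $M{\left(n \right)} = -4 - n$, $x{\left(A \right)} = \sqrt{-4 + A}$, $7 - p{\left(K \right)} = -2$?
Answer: $- \frac{356 i}{5817} \approx - 0.0612 i$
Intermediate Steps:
$p{\left(K \right)} = 9$ ($p{\left(K \right)} = 7 - -2 = 7 + 2 = 9$)
$w{\left(b \right)} = \frac{94}{7} - \frac{b}{2}$ ($w{\left(b \right)} = \left(\frac{b}{-2} - \frac{3}{-7}\right) - \left(-4 - 9\right) = \left(b \left(- \frac{1}{2}\right) - - \frac{3}{7}\right) - \left(-4 - 9\right) = \left(- \frac{b}{2} + \frac{3}{7}\right) - -13 = \left(\frac{3}{7} - \frac{b}{2}\right) + 13 = \frac{94}{7} - \frac{b}{2}$)
$x{\left(0 \right)} \frac{w{\left(-24 \right)}}{-831} = \sqrt{-4 + 0} \frac{\frac{94}{7} - -12}{-831} = \sqrt{-4} \left(\frac{94}{7} + 12\right) \left(- \frac{1}{831}\right) = 2 i \frac{178}{7} \left(- \frac{1}{831}\right) = 2 i \left(- \frac{178}{5817}\right) = - \frac{356 i}{5817}$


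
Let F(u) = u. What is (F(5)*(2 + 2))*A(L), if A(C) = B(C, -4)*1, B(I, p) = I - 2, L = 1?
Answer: -20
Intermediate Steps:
B(I, p) = -2 + I
A(C) = -2 + C (A(C) = (-2 + C)*1 = -2 + C)
(F(5)*(2 + 2))*A(L) = (5*(2 + 2))*(-2 + 1) = (5*4)*(-1) = 20*(-1) = -20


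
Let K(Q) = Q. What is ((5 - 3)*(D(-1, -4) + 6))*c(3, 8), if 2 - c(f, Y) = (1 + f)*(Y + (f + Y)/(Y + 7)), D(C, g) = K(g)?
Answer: -1976/15 ≈ -131.73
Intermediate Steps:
D(C, g) = g
c(f, Y) = 2 - (1 + f)*(Y + (Y + f)/(7 + Y)) (c(f, Y) = 2 - (1 + f)*(Y + (f + Y)/(Y + 7)) = 2 - (1 + f)*(Y + (Y + f)/(7 + Y)))
((5 - 3)*(D(-1, -4) + 6))*c(3, 8) = ((5 - 3)*(-4 + 6))*((14 - 1*3 - 1*8**2 - 1*3**2 - 6*8 - 1*3*8**2 - 8*8*3)/(7 + 8)) = (2*2)*((14 - 3 - 1*64 - 1*9 - 48 - 1*3*64 - 192)/15) = 4*((14 - 3 - 64 - 9 - 48 - 192 - 192)/15) = 4*((1/15)*(-494)) = 4*(-494/15) = -1976/15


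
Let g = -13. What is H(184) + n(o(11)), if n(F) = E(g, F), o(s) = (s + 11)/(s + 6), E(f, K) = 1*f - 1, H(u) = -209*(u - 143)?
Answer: -8583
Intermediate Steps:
H(u) = 29887 - 209*u (H(u) = -209*(-143 + u) = 29887 - 209*u)
E(f, K) = -1 + f (E(f, K) = f - 1 = -1 + f)
o(s) = (11 + s)/(6 + s)
n(F) = -14 (n(F) = -1 - 13 = -14)
H(184) + n(o(11)) = (29887 - 209*184) - 14 = (29887 - 38456) - 14 = -8569 - 14 = -8583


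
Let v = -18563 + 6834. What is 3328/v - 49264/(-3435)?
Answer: 566385776/40289115 ≈ 14.058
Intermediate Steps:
v = -11729
3328/v - 49264/(-3435) = 3328/(-11729) - 49264/(-3435) = 3328*(-1/11729) - 49264*(-1/3435) = -3328/11729 + 49264/3435 = 566385776/40289115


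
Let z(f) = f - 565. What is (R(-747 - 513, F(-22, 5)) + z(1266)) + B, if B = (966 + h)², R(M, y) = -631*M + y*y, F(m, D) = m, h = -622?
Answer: 914581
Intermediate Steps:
z(f) = -565 + f
R(M, y) = y² - 631*M (R(M, y) = -631*M + y² = y² - 631*M)
B = 118336 (B = (966 - 622)² = 344² = 118336)
(R(-747 - 513, F(-22, 5)) + z(1266)) + B = (((-22)² - 631*(-747 - 513)) + (-565 + 1266)) + 118336 = ((484 - 631*(-1260)) + 701) + 118336 = ((484 + 795060) + 701) + 118336 = (795544 + 701) + 118336 = 796245 + 118336 = 914581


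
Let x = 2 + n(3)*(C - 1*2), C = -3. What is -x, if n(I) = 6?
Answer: 28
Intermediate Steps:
x = -28 (x = 2 + 6*(-3 - 1*2) = 2 + 6*(-3 - 2) = 2 + 6*(-5) = 2 - 30 = -28)
-x = -1*(-28) = 28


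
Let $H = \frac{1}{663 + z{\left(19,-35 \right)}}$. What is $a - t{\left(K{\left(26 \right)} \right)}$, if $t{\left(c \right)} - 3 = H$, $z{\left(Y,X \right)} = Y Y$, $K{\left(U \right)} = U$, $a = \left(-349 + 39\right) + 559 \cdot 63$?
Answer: $\frac{35741695}{1024} \approx 34904.0$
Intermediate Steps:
$a = 34907$ ($a = -310 + 35217 = 34907$)
$z{\left(Y,X \right)} = Y^{2}$
$H = \frac{1}{1024}$ ($H = \frac{1}{663 + 19^{2}} = \frac{1}{663 + 361} = \frac{1}{1024} \approx 0.00097656$)
$t{\left(c \right)} = \frac{3073}{1024}$ ($t{\left(c \right)} = 3 + \frac{1}{1024} = \frac{3073}{1024}$)
$a - t{\left(K{\left(26 \right)} \right)} = 34907 - \frac{3073}{1024} = \frac{35741695}{1024}$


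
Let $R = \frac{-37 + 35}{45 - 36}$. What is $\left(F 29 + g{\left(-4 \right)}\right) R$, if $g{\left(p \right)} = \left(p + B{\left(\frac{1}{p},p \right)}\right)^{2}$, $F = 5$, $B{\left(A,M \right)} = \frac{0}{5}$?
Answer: $- \frac{322}{9} \approx -35.778$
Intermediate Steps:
$B{\left(A,M \right)} = 0$ ($B{\left(A,M \right)} = 0 \cdot \frac{1}{5} = 0$)
$R = - \frac{2}{9} \approx -0.22222$
$g{\left(p \right)} = p^{2}$ ($g{\left(p \right)} = \left(p + 0\right)^{2} = p^{2}$)
$\left(F 29 + g{\left(-4 \right)}\right) R = \left(5 \cdot 29 + \left(-4\right)^{2}\right) \left(- \frac{2}{9}\right) = \left(145 + 16\right) \left(- \frac{2}{9}\right) = 161 \left(- \frac{2}{9}\right) = - \frac{322}{9}$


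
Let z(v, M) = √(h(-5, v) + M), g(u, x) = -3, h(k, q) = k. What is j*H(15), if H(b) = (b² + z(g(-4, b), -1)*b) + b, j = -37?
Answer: -8880 - 555*I*√6 ≈ -8880.0 - 1359.5*I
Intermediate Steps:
z(v, M) = √(-5 + M)
H(b) = b + b² + I*b*√6 (H(b) = (b² + √(-5 - 1)*b) + b = (b² + √(-6)*b) + b = (b² + (I*√6)*b) + b = (b² + I*b*√6) + b = b + b² + I*b*√6)
j*H(15) = -555*(1 + 15 + I*√6) = -555*(16 + I*√6) = -37*(240 + 15*I*√6) = -8880 - 555*I*√6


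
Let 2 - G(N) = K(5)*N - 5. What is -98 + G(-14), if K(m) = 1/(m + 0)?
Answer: -441/5 ≈ -88.200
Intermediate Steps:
K(m) = 1/m
G(N) = 7 - N/5 (G(N) = 2 - (N/5 - 5) = 2 - (-5 + N/5) = 2 + (5 - N/5) = 7 - N/5)
-98 + G(-14) = -98 + (7 - ⅕*(-14)) = -98 + (7 + 14/5) = -98 + 49/5 = -441/5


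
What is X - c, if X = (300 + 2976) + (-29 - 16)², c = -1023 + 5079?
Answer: 1245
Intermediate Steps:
c = 4056
X = 5301 (X = 3276 + (-45)² = 3276 + 2025 = 5301)
X - c = 5301 - 1*4056 = 5301 - 4056 = 1245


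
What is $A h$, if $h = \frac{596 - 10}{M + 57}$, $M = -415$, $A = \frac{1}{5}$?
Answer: $- \frac{293}{895} \approx -0.32737$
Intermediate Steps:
$A = \frac{1}{5} \approx 0.2$
$h = - \frac{293}{179}$ ($h = \frac{596 - 10}{-415 + 57} = \frac{586}{-358} = 586 \left(- \frac{1}{358}\right) = - \frac{293}{179} \approx -1.6369$)
$A h = \frac{1}{5} \left(- \frac{293}{179}\right) = - \frac{293}{895}$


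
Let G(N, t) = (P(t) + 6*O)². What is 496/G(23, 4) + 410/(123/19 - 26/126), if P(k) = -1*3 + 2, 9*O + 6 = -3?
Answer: 13884361/183799 ≈ 75.541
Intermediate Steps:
O = -1 (O = -⅔ + (⅑)*(-3) = -⅔ - ⅓ = -1)
P(k) = -1 (P(k) = -3 + 2 = -1)
G(N, t) = 49 (G(N, t) = (-1 + 6*(-1))² = (-1 - 6)² = (-7)² = 49)
496/G(23, 4) + 410/(123/19 - 26/126) = 496/49 + 410/(123/19 - 26/126) = 496*(1/49) + 410/(123*(1/19) - 26*1/126) = 496/49 + 410/(123/19 - 13/63) = 496/49 + 410/(7502/1197) = 496/49 + 410*(1197/7502) = 496/49 + 245385/3751 = 13884361/183799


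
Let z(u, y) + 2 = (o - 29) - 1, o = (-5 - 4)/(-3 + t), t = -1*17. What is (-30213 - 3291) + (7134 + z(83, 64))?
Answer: -528031/20 ≈ -26402.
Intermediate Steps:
t = -17
o = 9/20 (o = (-5 - 4)/(-3 - 17) = -9/(-20) = -9*(-1/20) = 9/20 ≈ 0.45000)
z(u, y) = -631/20 (z(u, y) = -2 + ((9/20 - 29) - 1) = -2 + (-571/20 - 1) = -2 - 591/20 = -631/20)
(-30213 - 3291) + (7134 + z(83, 64)) = (-30213 - 3291) + (7134 - 631/20) = -33504 + 142049/20 = -528031/20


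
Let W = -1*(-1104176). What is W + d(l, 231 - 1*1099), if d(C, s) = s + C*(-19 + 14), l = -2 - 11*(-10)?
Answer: 1102768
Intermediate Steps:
l = 108 (l = -2 + 110 = 108)
d(C, s) = s - 5*C (d(C, s) = s + C*(-5) = s - 5*C)
W = 1104176
W + d(l, 231 - 1*1099) = 1104176 + ((231 - 1*1099) - 5*108) = 1104176 + ((231 - 1099) - 540) = 1104176 + (-868 - 540) = 1104176 - 1408 = 1102768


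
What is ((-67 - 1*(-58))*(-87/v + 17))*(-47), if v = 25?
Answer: 142974/25 ≈ 5719.0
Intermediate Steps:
((-67 - 1*(-58))*(-87/v + 17))*(-47) = ((-67 - 1*(-58))*(-87/25 + 17))*(-47) = ((-67 + 58)*(-87*1/25 + 17))*(-47) = -9*(-87/25 + 17)*(-47) = -9*338/25*(-47) = -3042/25*(-47) = 142974/25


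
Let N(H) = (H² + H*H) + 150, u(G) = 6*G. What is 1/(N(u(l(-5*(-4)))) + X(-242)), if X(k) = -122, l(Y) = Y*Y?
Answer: 1/11520028 ≈ 8.6805e-8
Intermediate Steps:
l(Y) = Y²
N(H) = 150 + 2*H² (N(H) = (H² + H²) + 150 = 2*H² + 150 = 150 + 2*H²)
1/(N(u(l(-5*(-4)))) + X(-242)) = 1/((150 + 2*(6*(-5*(-4))²)²) - 122) = 1/((150 + 2*(6*20²)²) - 122) = 1/((150 + 2*(6*400)²) - 122) = 1/((150 + 2*2400²) - 122) = 1/((150 + 2*5760000) - 122) = 1/((150 + 11520000) - 122) = 1/(11520150 - 122) = 1/11520028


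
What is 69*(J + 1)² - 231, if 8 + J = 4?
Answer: 390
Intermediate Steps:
J = -4 (J = -8 + 4 = -4)
69*(J + 1)² - 231 = 69*(-4 + 1)² - 231 = 69*(-3)² - 231 = 69*9 - 231 = 621 - 231 = 390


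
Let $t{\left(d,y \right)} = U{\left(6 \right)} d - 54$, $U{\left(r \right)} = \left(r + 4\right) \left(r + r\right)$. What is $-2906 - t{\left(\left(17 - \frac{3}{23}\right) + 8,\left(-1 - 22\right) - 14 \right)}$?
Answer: $- \frac{134236}{23} \approx -5836.3$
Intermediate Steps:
$U{\left(r \right)} = 2 r \left(4 + r\right)$ ($U{\left(r \right)} = \left(4 + r\right) 2 r = 2 r \left(4 + r\right)$)
$t{\left(d,y \right)} = -54 + 120 d$ ($t{\left(d,y \right)} = 2 \cdot 6 \left(4 + 6\right) d - 54 = 2 \cdot 6 \cdot 10 d - 54 = 120 d - 54 = -54 + 120 d$)
$-2906 - t{\left(\left(17 - \frac{3}{23}\right) + 8,\left(-1 - 22\right) - 14 \right)} = -2906 - \left(-54 + 120 \left(\left(17 - \frac{3}{23}\right) + 8\right)\right) = -2906 - \left(-54 + 120 \left(\frac{388}{23} + 8\right)\right) = -2906 - \left(-54 + 120 \cdot \frac{572}{23}\right) = -2906 - \left(-54 + \frac{68640}{23}\right) = -2906 - \frac{67398}{23} = - \frac{134236}{23}$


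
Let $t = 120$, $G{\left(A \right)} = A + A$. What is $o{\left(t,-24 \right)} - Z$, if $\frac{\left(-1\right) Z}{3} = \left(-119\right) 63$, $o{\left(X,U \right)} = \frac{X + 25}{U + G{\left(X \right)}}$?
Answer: $- \frac{4857911}{216} \approx -22490.0$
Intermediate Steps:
$G{\left(A \right)} = 2 A$
$o{\left(X,U \right)} = \frac{25 + X}{U + 2 X}$ ($o{\left(X,U \right)} = \frac{X + 25}{U + 2 X} = \frac{25 + X}{U + 2 X}$)
$Z = 22491$ ($Z = - 3 \left(\left(-119\right) 63\right) = \left(-3\right) \left(-7497\right) = 22491$)
$o{\left(t,-24 \right)} - Z = \frac{25 + 120}{-24 + 2 \cdot 120} - 22491 = \frac{1}{-24 + 240} \cdot 145 - 22491 = \frac{1}{216} \cdot 145 - 22491 = \frac{145}{216} - 22491 = - \frac{4857911}{216}$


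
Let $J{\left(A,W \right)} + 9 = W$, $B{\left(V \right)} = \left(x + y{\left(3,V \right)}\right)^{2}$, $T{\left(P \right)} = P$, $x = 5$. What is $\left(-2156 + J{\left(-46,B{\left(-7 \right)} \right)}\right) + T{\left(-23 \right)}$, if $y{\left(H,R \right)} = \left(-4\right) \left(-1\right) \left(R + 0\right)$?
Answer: $-1659$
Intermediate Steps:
$y{\left(H,R \right)} = 4 R$
$B{\left(V \right)} = \left(5 + 4 V\right)^{2}$
$J{\left(A,W \right)} = -9 + W$
$\left(-2156 + J{\left(-46,B{\left(-7 \right)} \right)}\right) + T{\left(-23 \right)} = \left(-2156 - \left(9 - \left(5 + 4 \left(-7\right)\right)^{2}\right)\right) - 23 = \left(-2156 - \left(9 - \left(5 - 28\right)^{2}\right)\right) - 23 = \left(-2156 - \left(9 - \left(-23\right)^{2}\right)\right) - 23 = \left(-2156 + \left(-9 + 529\right)\right) - 23 = \left(-2156 + 520\right) - 23 = -1636 - 23 = -1659$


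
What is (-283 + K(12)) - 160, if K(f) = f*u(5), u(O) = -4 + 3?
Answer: -455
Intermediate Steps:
u(O) = -1
K(f) = -f (K(f) = f*(-1) = -f)
(-283 + K(12)) - 160 = (-283 - 1*12) - 160 = (-283 - 12) - 160 = -295 - 160 = -455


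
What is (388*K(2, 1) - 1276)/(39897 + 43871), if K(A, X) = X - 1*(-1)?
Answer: -125/20942 ≈ -0.0059689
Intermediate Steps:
K(A, X) = 1 + X (K(A, X) = X + 1 = 1 + X)
(388*K(2, 1) - 1276)/(39897 + 43871) = (388*(1 + 1) - 1276)/(39897 + 43871) = (388*2 - 1276)/83768 = (776 - 1276)*(1/83768) = -500*1/83768 = -125/20942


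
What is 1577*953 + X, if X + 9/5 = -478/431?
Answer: 3238702286/2155 ≈ 1.5029e+6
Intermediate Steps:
X = -6269/2155 (X = -9/5 - 478/431 = -6269/2155 ≈ -2.9090)
1577*953 + X = 1577*953 - 6269/2155 = 1502881 - 6269/2155 = 3238702286/2155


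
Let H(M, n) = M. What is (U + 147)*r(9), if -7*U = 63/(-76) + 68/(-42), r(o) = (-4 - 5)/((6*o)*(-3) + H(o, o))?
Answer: 1646191/189924 ≈ 8.6676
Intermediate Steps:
r(o) = 9/(17*o) (r(o) = (-4 - 5)/((6*o)*(-3) + o) = -9/(-18*o + o) = -9*(-1/(17*o)) = -(-9)/(17*o) = 9/(17*o))
U = 3907/11172 (U = -(63/(-76) + 68/(-42))/7 = -(63*(-1/76) + 68*(-1/42))/7 = -(-63/76 - 34/21)/7 = -⅐*(-3907/1596) = 3907/11172 ≈ 0.34971)
(U + 147)*r(9) = (3907/11172 + 147)*((9/17)/9) = 1646191*((9/17)*(⅑))/11172 = (1646191/11172)*(1/17) = 1646191/189924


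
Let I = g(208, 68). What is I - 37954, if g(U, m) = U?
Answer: -37746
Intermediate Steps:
I = 208
I - 37954 = 208 - 37954 = -37746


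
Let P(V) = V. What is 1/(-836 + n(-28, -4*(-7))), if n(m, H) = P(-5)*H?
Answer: -1/976 ≈ -0.0010246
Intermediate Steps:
n(m, H) = -5*H
1/(-836 + n(-28, -4*(-7))) = 1/(-836 - (-20)*(-7)) = 1/(-836 - 5*28) = 1/(-836 - 140) = 1/(-976) = -1/976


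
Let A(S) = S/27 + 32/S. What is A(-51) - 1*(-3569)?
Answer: 545672/153 ≈ 3566.5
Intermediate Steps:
A(S) = 32/S + S/27 (A(S) = S*(1/27) + 32/S = S/27 + 32/S = 32/S + S/27)
A(-51) - 1*(-3569) = (32/(-51) + (1/27)*(-51)) - 1*(-3569) = (32*(-1/51) - 17/9) + 3569 = (-32/51 - 17/9) + 3569 = -385/153 + 3569 = 545672/153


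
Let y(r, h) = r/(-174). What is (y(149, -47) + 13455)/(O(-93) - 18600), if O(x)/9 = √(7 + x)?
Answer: -3628582550/5016521007 - 2341021*I*√86/6688694676 ≈ -0.72333 - 0.0032457*I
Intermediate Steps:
O(x) = 9*√(7 + x)
y(r, h) = -r/174 (y(r, h) = r*(-1/174) = -r/174)
(y(149, -47) + 13455)/(O(-93) - 18600) = (-1/174*149 + 13455)/(9*√(7 - 93) - 18600) = (-149/174 + 13455)/(9*√(-86) - 18600) = 2341021/(174*(9*(I*√86) - 18600)) = 2341021/(174*(9*I*√86 - 18600)) = 2341021/(174*(-18600 + 9*I*√86))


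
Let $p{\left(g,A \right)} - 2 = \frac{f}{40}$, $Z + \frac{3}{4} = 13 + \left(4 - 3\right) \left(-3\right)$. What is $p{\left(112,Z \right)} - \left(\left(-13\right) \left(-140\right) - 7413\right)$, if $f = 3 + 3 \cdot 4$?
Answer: $\frac{44763}{8} \approx 5595.4$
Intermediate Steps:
$Z = \frac{37}{4}$ ($Z = - \frac{3}{4} + \left(13 + \left(4 - 3\right) \left(-3\right)\right) = - \frac{3}{4} + \left(13 + 1 \left(-3\right)\right) = - \frac{3}{4} + \left(13 - 3\right) = - \frac{3}{4} + 10 = \frac{37}{4} \approx 9.25$)
$f = 15$ ($f = 3 + 12 = 15$)
$p{\left(g,A \right)} = \frac{19}{8}$ ($p{\left(g,A \right)} = 2 + \frac{15}{40} = 2 + 15 \cdot \frac{1}{40} = 2 + \frac{3}{8} = \frac{19}{8}$)
$p{\left(112,Z \right)} - \left(\left(-13\right) \left(-140\right) - 7413\right) = \frac{19}{8} - \left(\left(-13\right) \left(-140\right) - 7413\right) = \frac{19}{8} - \left(1820 - 7413\right) = \frac{19}{8} - -5593 = \frac{19}{8} + 5593 = \frac{44763}{8}$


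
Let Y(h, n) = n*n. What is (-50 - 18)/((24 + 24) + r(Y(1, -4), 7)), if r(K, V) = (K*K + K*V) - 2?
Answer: -34/207 ≈ -0.16425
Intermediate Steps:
Y(h, n) = n²
r(K, V) = -2 + K² + K*V (r(K, V) = (K² + K*V) - 2 = -2 + K² + K*V)
(-50 - 18)/((24 + 24) + r(Y(1, -4), 7)) = (-50 - 18)/((24 + 24) + (-2 + ((-4)²)² + (-4)²*7)) = -68/(48 + (-2 + 16² + 16*7)) = -68/(48 + (-2 + 256 + 112)) = -68/(48 + 366) = -68/414 = (1/414)*(-68) = -34/207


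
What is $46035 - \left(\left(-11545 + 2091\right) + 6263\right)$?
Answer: $49226$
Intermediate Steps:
$46035 - \left(\left(-11545 + 2091\right) + 6263\right) = 46035 - \left(-9454 + 6263\right) = 46035 - -3191 = 46035 + 3191 = 49226$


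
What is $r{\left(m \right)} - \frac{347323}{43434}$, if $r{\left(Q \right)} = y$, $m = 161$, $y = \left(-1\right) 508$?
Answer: $- \frac{22411795}{43434} \approx -516.0$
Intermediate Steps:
$y = -508$
$r{\left(Q \right)} = -508$
$r{\left(m \right)} - \frac{347323}{43434} = -508 - \frac{347323}{43434} = - \frac{22411795}{43434}$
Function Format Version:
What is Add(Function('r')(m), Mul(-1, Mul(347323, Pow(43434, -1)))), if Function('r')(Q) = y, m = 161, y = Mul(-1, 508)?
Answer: Rational(-22411795, 43434) ≈ -516.00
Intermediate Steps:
y = -508
Function('r')(Q) = -508
Add(Function('r')(m), Mul(-1, Mul(347323, Pow(43434, -1)))) = Add(-508, Mul(-1, Mul(347323, Pow(43434, -1)))) = Add(-508, Mul(-1, Mul(347323, Rational(1, 43434)))) = Add(-508, Mul(-1, Rational(347323, 43434))) = Add(-508, Rational(-347323, 43434)) = Rational(-22411795, 43434)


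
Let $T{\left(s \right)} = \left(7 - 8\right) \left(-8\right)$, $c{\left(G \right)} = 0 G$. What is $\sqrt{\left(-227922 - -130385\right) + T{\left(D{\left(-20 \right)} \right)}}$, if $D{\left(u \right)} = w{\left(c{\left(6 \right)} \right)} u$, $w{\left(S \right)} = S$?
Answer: $i \sqrt{97529} \approx 312.3 i$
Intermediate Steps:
$c{\left(G \right)} = 0$
$D{\left(u \right)} = 0$ ($D{\left(u \right)} = 0 u = 0$)
$T{\left(s \right)} = 8$ ($T{\left(s \right)} = \left(-1\right) \left(-8\right) = 8$)
$\sqrt{\left(-227922 - -130385\right) + T{\left(D{\left(-20 \right)} \right)}} = \sqrt{\left(-227922 - -130385\right) + 8} = \sqrt{\left(-227922 + 130385\right) + 8} = \sqrt{-97537 + 8} = \sqrt{-97529} = i \sqrt{97529}$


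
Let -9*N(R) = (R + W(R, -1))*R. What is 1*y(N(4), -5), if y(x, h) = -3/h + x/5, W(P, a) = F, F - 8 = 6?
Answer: -1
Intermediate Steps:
F = 14 (F = 8 + 6 = 14)
W(P, a) = 14
N(R) = -R*(14 + R)/9 (N(R) = -(R + 14)*R/9 = -(14 + R)*R/9 = -R*(14 + R)/9)
y(x, h) = -3/h + x/5 (y(x, h) = -3/h + x*(⅕) = -3/h + x/5)
1*y(N(4), -5) = 1*(-3/(-5) + (-⅑*4*(14 + 4))/5) = 1*(-3*(-⅕) + (-⅑*4*18)/5) = 1*(⅗ + (⅕)*(-8)) = 1*(⅗ - 8/5) = 1*(-1) = -1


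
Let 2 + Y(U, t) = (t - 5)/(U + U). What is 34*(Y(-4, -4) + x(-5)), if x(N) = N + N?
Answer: -1479/4 ≈ -369.75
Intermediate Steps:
Y(U, t) = -2 + (-5 + t)/(2*U) (Y(U, t) = -2 + (t - 5)/(U + U) = -2 + (-5 + t)/((2*U)) = -2 + (-5 + t)*(1/(2*U)) = -2 + (-5 + t)/(2*U))
x(N) = 2*N
34*(Y(-4, -4) + x(-5)) = 34*((1/2)*(-5 - 4 - 4*(-4))/(-4) + 2*(-5)) = 34*((1/2)*(-1/4)*(-5 - 4 + 16) - 10) = 34*((1/2)*(-1/4)*7 - 10) = 34*(-7/8 - 10) = 34*(-87/8) = -1479/4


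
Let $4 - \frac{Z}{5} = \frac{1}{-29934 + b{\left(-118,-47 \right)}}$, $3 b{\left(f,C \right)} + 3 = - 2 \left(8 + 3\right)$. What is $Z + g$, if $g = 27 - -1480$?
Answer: $\frac{137165844}{89827} \approx 1527.0$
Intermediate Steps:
$b{\left(f,C \right)} = - \frac{25}{3}$ ($b{\left(f,C \right)} = -1 + \frac{\left(-2\right) \left(8 + 3\right)}{3} = -1 + \frac{\left(-2\right) 11}{3} = -1 + \frac{1}{3} \left(-22\right) = -1 - \frac{22}{3} = - \frac{25}{3}$)
$g = 1507$ ($g = 27 + 1480 = 1507$)
$Z = \frac{1796555}{89827}$ ($Z = 20 - \frac{5}{-29934 - \frac{25}{3}} = 20 - \frac{5}{- \frac{89827}{3}} = 20 - - \frac{15}{89827} = 20 + \frac{15}{89827} = \frac{1796555}{89827} \approx 20.0$)
$Z + g = \frac{1796555}{89827} + 1507 = \frac{137165844}{89827}$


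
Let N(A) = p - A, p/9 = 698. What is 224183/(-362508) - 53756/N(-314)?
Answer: -18136411/2068428 ≈ -8.7682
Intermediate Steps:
p = 6282 (p = 9*698 = 6282)
N(A) = 6282 - A
224183/(-362508) - 53756/N(-314) = 224183/(-362508) - 53756/(6282 - 1*(-314)) = 224183*(-1/362508) - 53756/(6282 + 314) = -224183/362508 - 53756/6596 = -224183/362508 - 53756*1/6596 = -224183/362508 - 13439/1649 = -18136411/2068428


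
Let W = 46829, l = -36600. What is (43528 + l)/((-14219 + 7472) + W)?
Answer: 3464/20041 ≈ 0.17285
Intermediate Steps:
(43528 + l)/((-14219 + 7472) + W) = (43528 - 36600)/((-14219 + 7472) + 46829) = 6928/(-6747 + 46829) = 6928/40082 = 6928*(1/40082) = 3464/20041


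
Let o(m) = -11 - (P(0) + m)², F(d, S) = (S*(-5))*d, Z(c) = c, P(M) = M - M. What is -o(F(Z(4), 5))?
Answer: 10011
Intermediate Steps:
P(M) = 0
F(d, S) = -5*S*d (F(d, S) = (-5*S)*d = -5*S*d)
o(m) = -11 - m² (o(m) = -11 - (0 + m)² = -11 - m²)
-o(F(Z(4), 5)) = -(-11 - (-5*5*4)²) = -(-11 - 1*(-100)²) = -(-11 - 1*10000) = -(-11 - 10000) = -1*(-10011) = 10011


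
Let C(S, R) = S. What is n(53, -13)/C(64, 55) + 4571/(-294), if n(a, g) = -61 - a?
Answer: -11645/672 ≈ -17.329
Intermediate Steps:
n(53, -13)/C(64, 55) + 4571/(-294) = (-61 - 1*53)/64 + 4571/(-294) = (-61 - 53)*(1/64) + 4571*(-1/294) = -114*1/64 - 653/42 = -57/32 - 653/42 = -11645/672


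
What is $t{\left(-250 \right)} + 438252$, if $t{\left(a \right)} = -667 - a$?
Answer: $437835$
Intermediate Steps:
$t{\left(-250 \right)} + 438252 = \left(-667 - -250\right) + 438252 = \left(-667 + 250\right) + 438252 = -417 + 438252 = 437835$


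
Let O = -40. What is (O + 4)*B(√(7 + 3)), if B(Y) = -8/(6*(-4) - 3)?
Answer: -32/3 ≈ -10.667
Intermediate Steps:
B(Y) = 8/27 (B(Y) = -8/(-24 - 3) = -8/(-27) = -8*(-1/27) = 8/27)
(O + 4)*B(√(7 + 3)) = (-40 + 4)*(8/27) = -36*8/27 = -32/3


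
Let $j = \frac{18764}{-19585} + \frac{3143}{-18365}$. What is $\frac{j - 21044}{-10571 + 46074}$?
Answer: $- \frac{1513896207323}{2553933334615} \approx -0.59277$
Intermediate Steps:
$j = - \frac{81231303}{71935705}$ ($j = 18764 \left(- \frac{1}{19585}\right) + 3143 \left(- \frac{1}{18365}\right) = - \frac{18764}{19585} - \frac{3143}{18365} = - \frac{81231303}{71935705} \approx -1.1292$)
$\frac{j - 21044}{-10571 + 46074} = \frac{- \frac{81231303}{71935705} - 21044}{-10571 + 46074} = - \frac{1513896207323}{71935705 \cdot 35503} = \left(- \frac{1513896207323}{71935705}\right) \frac{1}{35503} = - \frac{1513896207323}{2553933334615}$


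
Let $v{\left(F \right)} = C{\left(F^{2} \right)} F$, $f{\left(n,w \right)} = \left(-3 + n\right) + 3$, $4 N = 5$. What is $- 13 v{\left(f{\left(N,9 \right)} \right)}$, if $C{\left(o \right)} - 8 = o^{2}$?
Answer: $- \frac{173745}{1024} \approx -169.67$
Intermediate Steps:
$N = \frac{5}{4}$ ($N = \frac{1}{4} \cdot 5 = \frac{5}{4} \approx 1.25$)
$f{\left(n,w \right)} = n$
$C{\left(o \right)} = 8 + o^{2}$
$v{\left(F \right)} = F \left(8 + F^{4}\right)$ ($v{\left(F \right)} = \left(8 + \left(F^{2}\right)^{2}\right) F = \left(8 + F^{4}\right) F = F \left(8 + F^{4}\right)$)
$- 13 v{\left(f{\left(N,9 \right)} \right)} = - 13 \frac{5 \left(8 + \left(\frac{5}{4}\right)^{4}\right)}{4} = - 13 \frac{5 \left(8 + \frac{625}{256}\right)}{4} = - 13 \cdot \frac{5}{4} \cdot \frac{2673}{256} = \left(-13\right) \frac{13365}{1024} = - \frac{173745}{1024}$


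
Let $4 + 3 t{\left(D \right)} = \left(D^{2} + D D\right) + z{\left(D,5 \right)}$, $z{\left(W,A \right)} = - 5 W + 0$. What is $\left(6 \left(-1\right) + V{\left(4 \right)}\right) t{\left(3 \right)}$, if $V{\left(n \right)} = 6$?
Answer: $0$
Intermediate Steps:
$z{\left(W,A \right)} = - 5 W$
$t{\left(D \right)} = - \frac{4}{3} - \frac{5 D}{3} + \frac{2 D^{2}}{3}$ ($t{\left(D \right)} = - \frac{4}{3} + \frac{\left(D^{2} + D D\right) - 5 D}{3} = - \frac{4}{3} + \frac{\left(D^{2} + D^{2}\right) - 5 D}{3} = - \frac{4}{3} + \frac{2 D^{2} - 5 D}{3} = - \frac{4}{3} + \frac{- 5 D + 2 D^{2}}{3} = - \frac{4}{3} + \left(- \frac{5 D}{3} + \frac{2 D^{2}}{3}\right) = - \frac{4}{3} - \frac{5 D}{3} + \frac{2 D^{2}}{3}$)
$\left(6 \left(-1\right) + V{\left(4 \right)}\right) t{\left(3 \right)} = \left(6 \left(-1\right) + 6\right) \left(- \frac{4}{3} - 5 + \frac{2 \cdot 3^{2}}{3}\right) = \left(-6 + 6\right) \left(- \frac{4}{3} - 5 + \frac{2}{3} \cdot 9\right) = 0 \left(- \frac{4}{3} - 5 + 6\right) = 0 \left(- \frac{1}{3}\right) = 0$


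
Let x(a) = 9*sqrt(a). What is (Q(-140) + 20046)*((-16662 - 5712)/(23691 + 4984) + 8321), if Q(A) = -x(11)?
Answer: 4782620805846/28675 - 2147240709*sqrt(11)/28675 ≈ 1.6654e+8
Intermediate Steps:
Q(A) = -9*sqrt(11)
(Q(-140) + 20046)*((-16662 - 5712)/(23691 + 4984) + 8321) = (-9*sqrt(11) + 20046)*((-16662 - 5712)/(23691 + 4984) + 8321) = (20046 - 9*sqrt(11))*(-22374/28675 + 8321) = (20046 - 9*sqrt(11))*(238582301/28675) = 4782620805846/28675 - 2147240709*sqrt(11)/28675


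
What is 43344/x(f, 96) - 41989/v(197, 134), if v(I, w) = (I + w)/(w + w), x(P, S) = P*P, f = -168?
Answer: -315071223/9268 ≈ -33996.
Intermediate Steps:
x(P, S) = P²
v(I, w) = (I + w)/(2*w) (v(I, w) = (I + w)/((2*w)) = (I + w)*(1/(2*w)) = (I + w)/(2*w))
43344/x(f, 96) - 41989/v(197, 134) = 43344/((-168)²) - 41989*268/(197 + 134) = 43344/28224 - 41989/((½)*(1/134)*331) = 43344*(1/28224) - 41989/331/268 = 43/28 - 41989*268/331 = 43/28 - 11253052/331 = -315071223/9268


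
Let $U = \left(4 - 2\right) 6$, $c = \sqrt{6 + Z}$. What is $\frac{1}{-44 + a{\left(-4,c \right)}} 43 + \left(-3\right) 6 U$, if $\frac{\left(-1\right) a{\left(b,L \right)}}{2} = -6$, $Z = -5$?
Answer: $- \frac{6955}{32} \approx -217.34$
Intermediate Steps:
$c = 1$ ($c = \sqrt{6 - 5} = \sqrt{1} = 1$)
$a{\left(b,L \right)} = 12$ ($a{\left(b,L \right)} = \left(-2\right) \left(-6\right) = 12$)
$U = 12$ ($U = 2 \cdot 6 = 12$)
$\frac{1}{-44 + a{\left(-4,c \right)}} 43 + \left(-3\right) 6 U = \frac{1}{-44 + 12} \cdot 43 + \left(-3\right) 6 \cdot 12 = \frac{1}{-32} \cdot 43 - 216 = \left(- \frac{1}{32}\right) 43 - 216 = - \frac{43}{32} - 216 = - \frac{6955}{32}$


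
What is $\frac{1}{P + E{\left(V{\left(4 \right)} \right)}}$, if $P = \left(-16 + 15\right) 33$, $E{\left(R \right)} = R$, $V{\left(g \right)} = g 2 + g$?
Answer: $- \frac{1}{21} \approx -0.047619$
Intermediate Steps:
$V{\left(g \right)} = 3 g$ ($V{\left(g \right)} = 2 g + g = 3 g$)
$P = -33$ ($P = \left(-1\right) 33 = -33$)
$\frac{1}{P + E{\left(V{\left(4 \right)} \right)}} = \frac{1}{-33 + 3 \cdot 4} = \frac{1}{-33 + 12} = \frac{1}{-21} = - \frac{1}{21}$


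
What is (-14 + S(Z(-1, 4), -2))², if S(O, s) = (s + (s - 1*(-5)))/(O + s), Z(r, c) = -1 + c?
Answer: 169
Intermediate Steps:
S(O, s) = (5 + 2*s)/(O + s) (S(O, s) = (s + (s + 5))/(O + s) = (s + (5 + s))/(O + s) = (5 + 2*s)/(O + s))
(-14 + S(Z(-1, 4), -2))² = (-14 + (5 + 2*(-2))/((-1 + 4) - 2))² = (-14 + (5 - 4)/(3 - 2))² = (-14 + 1/1)² = (-14 + 1*1)² = (-14 + 1)² = (-13)² = 169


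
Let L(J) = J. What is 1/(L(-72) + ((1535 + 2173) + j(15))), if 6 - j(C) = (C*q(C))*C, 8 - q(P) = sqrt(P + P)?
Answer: 307/312369 - 25*sqrt(30)/208246 ≈ 0.00032527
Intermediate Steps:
q(P) = 8 - sqrt(2)*sqrt(P) (q(P) = 8 - sqrt(P + P) = 8 - sqrt(2*P) = 8 - sqrt(2)*sqrt(P))
j(C) = 6 - C**2*(8 - sqrt(2)*sqrt(C)) (j(C) = 6 - C*(8 - sqrt(2)*sqrt(C))*C = 6 - C**2*(8 - sqrt(2)*sqrt(C)))
1/(L(-72) + ((1535 + 2173) + j(15))) = 1/(-72 + ((1535 + 2173) + (6 + 15**2*(-8 + sqrt(2)*sqrt(15))))) = 1/(-72 + (3708 + (6 + 225*(-8 + sqrt(30))))) = 1/(-72 + (3708 + (6 + (-1800 + 225*sqrt(30))))) = 1/(-72 + (3708 + (-1794 + 225*sqrt(30)))) = 1/(-72 + (1914 + 225*sqrt(30))) = 1/(1842 + 225*sqrt(30))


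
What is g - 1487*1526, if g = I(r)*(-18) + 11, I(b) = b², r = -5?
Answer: -2269601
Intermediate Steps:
g = -439 (g = (-5)²*(-18) + 11 = 25*(-18) + 11 = -450 + 11 = -439)
g - 1487*1526 = -439 - 1487*1526 = -439 - 2269162 = -2269601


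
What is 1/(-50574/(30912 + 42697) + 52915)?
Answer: 73609/3894969661 ≈ 1.8898e-5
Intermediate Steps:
1/(-50574/(30912 + 42697) + 52915) = 1/(-50574/73609 + 52915) = 1/(3894969661/73609) = 73609/3894969661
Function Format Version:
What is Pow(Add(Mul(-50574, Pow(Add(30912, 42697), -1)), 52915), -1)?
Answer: Rational(73609, 3894969661) ≈ 1.8898e-5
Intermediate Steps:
Pow(Add(Mul(-50574, Pow(Add(30912, 42697), -1)), 52915), -1) = Pow(Add(Mul(-50574, Pow(73609, -1)), 52915), -1) = Pow(Add(Mul(-50574, Rational(1, 73609)), 52915), -1) = Pow(Add(Rational(-50574, 73609), 52915), -1) = Pow(Rational(3894969661, 73609), -1) = Rational(73609, 3894969661)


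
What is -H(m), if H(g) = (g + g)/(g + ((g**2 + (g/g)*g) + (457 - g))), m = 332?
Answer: -664/111013 ≈ -0.0059813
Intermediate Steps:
H(g) = 2*g/(457 + g + g**2) (H(g) = (2*g)/(g + ((g**2 + 1*g) + (457 - g))) = (2*g)/(g + ((g**2 + g) + (457 - g))) = (2*g)/(g + ((g + g**2) + (457 - g))) = (2*g)/(g + (457 + g**2)) = (2*g)/(457 + g + g**2) = 2*g/(457 + g + g**2))
-H(m) = -2*332/(457 + 332 + 332**2) = -2*332/(457 + 332 + 110224) = -2*332/111013 = -1*664/111013 = -664/111013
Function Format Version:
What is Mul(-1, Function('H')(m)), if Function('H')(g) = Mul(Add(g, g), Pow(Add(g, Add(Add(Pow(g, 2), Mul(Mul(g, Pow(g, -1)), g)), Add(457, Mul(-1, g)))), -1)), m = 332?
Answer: Rational(-664, 111013) ≈ -0.0059813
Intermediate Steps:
Function('H')(g) = Mul(2, g, Pow(Add(457, g, Pow(g, 2)), -1)) (Function('H')(g) = Mul(Mul(2, g), Pow(Add(g, Add(Add(Pow(g, 2), Mul(1, g)), Add(457, Mul(-1, g)))), -1)) = Mul(Mul(2, g), Pow(Add(g, Add(Add(Pow(g, 2), g), Add(457, Mul(-1, g)))), -1)) = Mul(Mul(2, g), Pow(Add(g, Add(Add(g, Pow(g, 2)), Add(457, Mul(-1, g)))), -1)) = Mul(Mul(2, g), Pow(Add(g, Add(457, Pow(g, 2))), -1)) = Mul(Mul(2, g), Pow(Add(457, g, Pow(g, 2)), -1)) = Mul(2, g, Pow(Add(457, g, Pow(g, 2)), -1)))
Mul(-1, Function('H')(m)) = Mul(-1, Mul(2, 332, Pow(Add(457, 332, Pow(332, 2)), -1))) = Mul(-1, Mul(2, 332, Pow(Add(457, 332, 110224), -1))) = Mul(-1, Mul(2, 332, Pow(111013, -1))) = Mul(-1, Mul(2, 332, Rational(1, 111013))) = Mul(-1, Rational(664, 111013)) = Rational(-664, 111013)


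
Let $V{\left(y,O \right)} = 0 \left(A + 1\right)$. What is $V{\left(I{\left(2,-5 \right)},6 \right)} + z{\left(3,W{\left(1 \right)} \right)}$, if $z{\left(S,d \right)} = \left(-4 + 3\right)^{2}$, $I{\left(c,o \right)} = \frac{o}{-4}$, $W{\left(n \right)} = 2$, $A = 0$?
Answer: $1$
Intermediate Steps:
$I{\left(c,o \right)} = - \frac{o}{4}$ ($I{\left(c,o \right)} = o \left(- \frac{1}{4}\right) = - \frac{o}{4}$)
$V{\left(y,O \right)} = 0$ ($V{\left(y,O \right)} = 0 \left(0 + 1\right) = 0 \cdot 1 = 0$)
$z{\left(S,d \right)} = 1$ ($z{\left(S,d \right)} = \left(-1\right)^{2} = 1$)
$V{\left(I{\left(2,-5 \right)},6 \right)} + z{\left(3,W{\left(1 \right)} \right)} = 0 + 1 = 1$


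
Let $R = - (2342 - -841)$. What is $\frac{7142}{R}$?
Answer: $- \frac{7142}{3183} \approx -2.2438$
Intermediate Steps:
$R = -3183$ ($R = - (2342 + 841) = \left(-1\right) 3183 = -3183$)
$\frac{7142}{R} = \frac{7142}{-3183} = 7142 \left(- \frac{1}{3183}\right) = - \frac{7142}{3183}$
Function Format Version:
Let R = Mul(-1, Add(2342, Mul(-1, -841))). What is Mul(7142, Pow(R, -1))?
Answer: Rational(-7142, 3183) ≈ -2.2438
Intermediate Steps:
R = -3183 (R = Mul(-1, Add(2342, 841)) = Mul(-1, 3183) = -3183)
Mul(7142, Pow(R, -1)) = Mul(7142, Pow(-3183, -1)) = Mul(7142, Rational(-1, 3183)) = Rational(-7142, 3183)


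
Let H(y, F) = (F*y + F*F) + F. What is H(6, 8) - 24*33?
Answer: -672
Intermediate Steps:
H(y, F) = F + F² + F*y (H(y, F) = (F*y + F²) + F = (F² + F*y) + F = F + F² + F*y)
H(6, 8) - 24*33 = 8*(1 + 8 + 6) - 24*33 = 8*15 - 792 = 120 - 792 = -672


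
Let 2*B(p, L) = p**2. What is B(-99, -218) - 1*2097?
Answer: 5607/2 ≈ 2803.5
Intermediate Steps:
B(p, L) = p**2/2
B(-99, -218) - 1*2097 = (1/2)*(-99)**2 - 1*2097 = (1/2)*9801 - 2097 = 9801/2 - 2097 = 5607/2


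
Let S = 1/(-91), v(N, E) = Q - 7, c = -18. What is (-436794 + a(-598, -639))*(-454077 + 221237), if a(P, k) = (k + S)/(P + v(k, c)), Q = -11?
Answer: 712632034068970/7007 ≈ 1.0170e+11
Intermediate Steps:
v(N, E) = -18 (v(N, E) = -11 - 7 = -18)
S = -1/91 ≈ -0.010989
a(P, k) = (-1/91 + k)/(-18 + P) (a(P, k) = (k - 1/91)/(P - 18) = (-1/91 + k)/(-18 + P))
(-436794 + a(-598, -639))*(-454077 + 221237) = (-436794 + (-1/91 - 639)/(-18 - 598))*(-454077 + 221237) = (-436794 - 58150/91/(-616))*(-232840) = (-436794 - 1/616*(-58150/91))*(-232840) = (-436794 + 29075/28028)*(-232840) = -12242433157/28028*(-232840) = 712632034068970/7007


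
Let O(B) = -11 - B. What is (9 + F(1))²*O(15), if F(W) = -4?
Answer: -650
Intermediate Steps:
(9 + F(1))²*O(15) = (9 - 4)²*(-11 - 1*15) = 5²*(-11 - 15) = 25*(-26) = -650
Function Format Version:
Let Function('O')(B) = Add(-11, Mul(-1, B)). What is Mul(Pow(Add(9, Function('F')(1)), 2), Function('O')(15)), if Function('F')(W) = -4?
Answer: -650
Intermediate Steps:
Mul(Pow(Add(9, Function('F')(1)), 2), Function('O')(15)) = Mul(Pow(Add(9, -4), 2), Add(-11, Mul(-1, 15))) = Mul(Pow(5, 2), Add(-11, -15)) = Mul(25, -26) = -650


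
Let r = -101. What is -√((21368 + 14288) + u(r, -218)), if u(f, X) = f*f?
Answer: -√45857 ≈ -214.14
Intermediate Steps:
u(f, X) = f²
-√((21368 + 14288) + u(r, -218)) = -√((21368 + 14288) + (-101)²) = -√(35656 + 10201) = -√45857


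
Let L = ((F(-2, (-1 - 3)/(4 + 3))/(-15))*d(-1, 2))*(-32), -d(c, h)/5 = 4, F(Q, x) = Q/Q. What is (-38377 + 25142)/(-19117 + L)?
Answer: 39705/57479 ≈ 0.69077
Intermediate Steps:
F(Q, x) = 1
d(c, h) = -20 (d(c, h) = -5*4 = -20)
L = -128/3 (L = ((1/(-15))*(-20))*(-32) = ((1*(-1/15))*(-20))*(-32) = -1/15*(-20)*(-32) = (4/3)*(-32) = -128/3 ≈ -42.667)
(-38377 + 25142)/(-19117 + L) = (-38377 + 25142)/(-19117 - 128/3) = -13235/(-57479/3) = -13235*(-3/57479) = 39705/57479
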